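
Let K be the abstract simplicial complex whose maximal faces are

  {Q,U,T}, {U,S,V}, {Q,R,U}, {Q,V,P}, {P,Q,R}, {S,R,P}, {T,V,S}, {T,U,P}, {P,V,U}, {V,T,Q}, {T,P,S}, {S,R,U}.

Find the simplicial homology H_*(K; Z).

H_0 ≅ Z,  H_1 ≅ Z/2,  H_2 = 0.

We work with the vertex ordering P < Q < R < S < T < U < V. The simplices of K, each written with vertices in increasing order, are:

  0-simplices (7): P, Q, R, S, T, U, V
  1-simplices (18): PQ, PR, PS, PT, PU, PV, QR, QT, QU, QV, RS, RU, ST, SU, SV, TU, TV, UV
  2-simplices (12): PQR, PQV, PRS, PST, PTU, PUV, QRU, QTU, QTV, RSU, STV, SUV

Hence C_0 ≅ Z^7, C_1 ≅ Z^18, C_2 ≅ Z^12.

Boundary ∂_1: C_1 → C_0 maps an edge to its endpoints' difference, ∂[p,q] = q − p.
The 7×18 boundary matrix has rank 6 and Smith normal form diag(1,1,1,1,1,1).

∂_2: C_2 → C_1 maps a triangle to the signed sum of its edges. For instance
  ∂QTU = TU − QU + QT,
  ∂PQV = QV − PV + PQ.
The resulting 18×12 matrix has rank 12, and its Smith normal form has invariant factors (1,1,1,1,1,1,1,1,1,1,1,2).

Reading off H_k = ker ∂_k / im ∂_{k+1}:

  H_0: rank C_0 − rank ∂_1 = 7 − 6 = 1, and the invariant factors of ∂_1 are all 1, so H_0 = Z.
  H_1: rank ker ∂_1 − rank ∂_2 = (18 − 6) − 12 = 0, and ∂_2 has invariant factor 2 > 1, so H_1 = Z/2.
  H_2: rank ker ∂_2 − rank ∂_3 = (12 − 12) − 0 = 0, and there is no ∂_3, so H_2 = 0.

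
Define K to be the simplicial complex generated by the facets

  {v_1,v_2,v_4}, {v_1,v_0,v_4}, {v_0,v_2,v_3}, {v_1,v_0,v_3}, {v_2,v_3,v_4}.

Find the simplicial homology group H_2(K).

H_2 = 0.

Take the total order v_0 < v_1 < v_2 < v_3 < v_4 on the vertex set. Then K (dimension 2) consists of the simplices:

  0-simplices (5): [v_0], [v_1], [v_2], [v_3], [v_4]
  1-simplices (10): [v_0,v_1], [v_0,v_2], [v_0,v_3], [v_0,v_4], [v_1,v_2], [v_1,v_3], [v_1,v_4], [v_2,v_3], [v_2,v_4], [v_3,v_4]
  2-simplices (5): [v_0,v_1,v_3], [v_0,v_1,v_4], [v_0,v_2,v_3], [v_1,v_2,v_4], [v_2,v_3,v_4]

giving chain groups C_0 ≅ Z^5, C_1 ≅ Z^10, C_2 ≅ Z^5.

∂_1: C_1 → C_0 sends each edge [p,q] (with p < q) to q − p.
As a 5×10 matrix over Z this has rank 4, with invariant factors (1,1,1,1).

The boundary map ∂_2: C_2 → C_1 acts by ∂[p,q,r] = [q,r] − [p,r] + [p,q]. For instance
  ∂[v_0,v_1,v_4] = [v_1,v_4] − [v_0,v_4] + [v_0,v_1],
  ∂[v_1,v_2,v_4] = [v_2,v_4] − [v_1,v_4] + [v_1,v_2].
As a 10×5 matrix over Z this has rank 5, with invariant factors (1,1,1,1,1).

From H_k ≅ ker(∂_k) / im(∂_{k+1}) we obtain:

  H_2: rank ker ∂_2 − rank ∂_3 = (5 − 5) − 0 = 0, and there is no ∂_3, so H_2 = 0.

(K is a triangulation of the Möbius band.)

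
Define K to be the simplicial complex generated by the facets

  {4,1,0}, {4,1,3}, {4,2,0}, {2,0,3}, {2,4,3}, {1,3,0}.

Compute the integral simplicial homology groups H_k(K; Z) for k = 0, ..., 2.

H_0 ≅ Z,  H_1 = 0,  H_2 ≅ Z.

Order the vertices as 0 < 1 < 2 < 3 < 4. Listing each simplex with vertices in this order, K has dimension 2 with simplices:

  0-simplices (5): [0], [1], [2], [3], [4]
  1-simplices (9): [0,1], [0,2], [0,3], [0,4], [1,3], [1,4], [2,3], [2,4], [3,4]
  2-simplices (6): [0,1,3], [0,1,4], [0,2,3], [0,2,4], [1,3,4], [2,3,4]

Hence C_0 ≅ Z^5, C_1 ≅ Z^9, C_2 ≅ Z^6.

∂_1: C_1 → C_0 is given by ∂[p,q] = [q] − [p]. For instance
  ∂[1,4] = [4] − [1].
The resulting 5×9 matrix has rank 4, and its Smith normal form has invariant factors (1,1,1,1).

Boundary ∂_2: C_2 → C_1 acts by ∂[p,q,r] = [q,r] − [p,r] + [p,q]. For instance
  ∂[0,1,4] = [1,4] − [0,4] + [0,1],
  ∂[1,3,4] = [3,4] − [1,4] + [1,3].
This gives a 9×6 integer matrix of rank 5; reducing to Smith normal form yields diagonal entries (1,1,1,1,1).

Computing H_k = (kernel of ∂_k) / (image of ∂_{k+1}):

  H_0: rank C_0 − rank ∂_1 = 5 − 4 = 1, and the invariant factors of ∂_1 are all 1, so H_0 = Z.
  H_1: rank ker ∂_1 − rank ∂_2 = (9 − 4) − 5 = 0, and the invariant factors of ∂_2 are all 1, so H_1 = 0.
  H_2: rank ker ∂_2 − rank ∂_3 = (6 − 5) − 0 = 1, and there is no ∂_3, so H_2 = Z.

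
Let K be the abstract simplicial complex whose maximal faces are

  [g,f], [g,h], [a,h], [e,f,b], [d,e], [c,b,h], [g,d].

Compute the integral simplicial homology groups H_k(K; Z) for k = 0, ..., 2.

Order the vertices as a < b < c < d < e < f < g < h. Listing each simplex with vertices in this order, K has dimension 2 with simplices:

  0-simplices (8): a, b, c, d, e, f, g, h
  1-simplices (11): ah, bc, be, bf, bh, ch, de, dg, ef, fg, gh
  2-simplices (2): bch, bef

Hence C_0 ≅ Z^8, C_1 ≅ Z^11, C_2 ≅ Z^2.

Boundary ∂_1: C_1 → C_0 is given by ∂[p,q] = [q] − [p]. For instance
  ∂ah = h − a.
This gives a 8×11 integer matrix of rank 7; reducing to Smith normal form yields diagonal entries (1,1,1,1,1,1,1).

The boundary map ∂_2: C_2 → C_1 sends each 2-simplex [p,q,r] to [q,r] − [p,r] + [p,q]. For instance
  ∂bef = ef − bf + be,
  ∂bch = ch − bh + bc.
The 11×2 boundary matrix has rank 2 and Smith normal form diag(1,1).

Computing H_k = (kernel of ∂_k) / (image of ∂_{k+1}):

  H_0: rank C_0 − rank ∂_1 = 8 − 7 = 1, and the invariant factors of ∂_1 are all 1, so H_0 = Z.
  H_1: rank ker ∂_1 − rank ∂_2 = (11 − 7) − 2 = 2, and the invariant factors of ∂_2 are all 1, so H_1 = Z^2.
  H_2: rank ker ∂_2 − rank ∂_3 = (2 − 2) − 0 = 0, and there is no ∂_3, so H_2 = 0.

H_0 ≅ Z,  H_1 ≅ Z^2,  H_2 = 0.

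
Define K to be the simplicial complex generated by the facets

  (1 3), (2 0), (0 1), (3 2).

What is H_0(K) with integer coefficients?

We work with the vertex ordering 0 < 1 < 2 < 3. The simplices of K, each written with vertices in increasing order, are:

  0-simplices (4): [0], [1], [2], [3]
  1-simplices (4): [0,1], [0,2], [1,3], [2,3]

giving chain groups C_0 ≅ Z^4, C_1 ≅ Z^4.

∂_1: C_1 → C_0 maps an edge to its endpoints' difference, ∂[p,q] = q − p. For instance
  ∂[0,1] = [1] − [0].
This gives a 4×4 integer matrix of rank 3; reducing to Smith normal form yields diagonal entries (1,1,1).

Computing H_k = (kernel of ∂_k) / (image of ∂_{k+1}):

  H_0: rank C_0 − rank ∂_1 = 4 − 3 = 1, and the invariant factors of ∂_1 are all 1, so H_0 = Z.

H_0 = Z.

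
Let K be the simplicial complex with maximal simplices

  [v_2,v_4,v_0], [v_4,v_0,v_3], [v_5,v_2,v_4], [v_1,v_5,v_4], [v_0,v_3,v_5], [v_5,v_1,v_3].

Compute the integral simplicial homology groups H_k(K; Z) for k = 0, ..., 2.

H_0 ≅ Z,  H_1 ≅ Z,  H_2 = 0.

Take the total order v_0 < v_1 < v_2 < v_3 < v_4 < v_5 on the vertex set. Then K (dimension 2) consists of the simplices:

  0-simplices (6): [v_0], [v_1], [v_2], [v_3], [v_4], [v_5]
  1-simplices (12): [v_0,v_2], [v_0,v_3], [v_0,v_4], [v_0,v_5], [v_1,v_3], [v_1,v_4], [v_1,v_5], [v_2,v_4], [v_2,v_5], [v_3,v_4], [v_3,v_5], [v_4,v_5]
  2-simplices (6): [v_0,v_2,v_4], [v_0,v_3,v_4], [v_0,v_3,v_5], [v_1,v_3,v_5], [v_1,v_4,v_5], [v_2,v_4,v_5]

giving chain groups C_0 ≅ Z^6, C_1 ≅ Z^12, C_2 ≅ Z^6.

∂_1: C_1 → C_0 is given by ∂[p,q] = [q] − [p].
The 6×12 boundary matrix has rank 5 and Smith normal form diag(1,1,1,1,1).

Boundary ∂_2: C_2 → C_1 maps a triangle to the signed sum of its edges. For instance
  ∂[v_1,v_4,v_5] = [v_4,v_5] − [v_1,v_5] + [v_1,v_4],
  ∂[v_2,v_4,v_5] = [v_4,v_5] − [v_2,v_5] + [v_2,v_4].
The resulting 12×6 matrix has rank 6, and its Smith normal form has invariant factors (1,1,1,1,1,1).

Now H_k = ker ∂_k / im ∂_{k+1}, so:

  H_0: rank C_0 − rank ∂_1 = 6 − 5 = 1, and the invariant factors of ∂_1 are all 1, so H_0 ≅ Z.
  H_1: rank ker ∂_1 − rank ∂_2 = (12 − 5) − 6 = 1, and the invariant factors of ∂_2 are all 1, so H_1 ≅ Z.
  H_2: rank ker ∂_2 − rank ∂_3 = (6 − 6) − 0 = 0, and there is no ∂_3, so H_2 ≅ 0.

As a check, the Euler characteristic is 6 − 12 + 6 = 0, which agrees with 1 − 1 + 0 = 0.
(K is a triangulation of the cylinder S^1 x I.)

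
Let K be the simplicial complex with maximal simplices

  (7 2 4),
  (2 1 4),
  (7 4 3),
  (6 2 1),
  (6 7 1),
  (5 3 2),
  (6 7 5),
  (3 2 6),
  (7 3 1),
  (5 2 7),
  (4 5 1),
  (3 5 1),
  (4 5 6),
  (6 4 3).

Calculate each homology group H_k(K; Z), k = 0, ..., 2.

H_0 = Z,  H_1 = Z^2,  H_2 = Z.

Fix the vertex order 1 < 2 < 3 < 4 < 5 < 6 < 7 and write every simplex with vertices in increasing order. Then dim K = 2 and the simplices of K are:

  0-simplices (7): [1], [2], [3], [4], [5], [6], [7]
  1-simplices (21): [1,2], [1,3], [1,4], [1,5], [1,6], [1,7], [2,3], [2,4], [2,5], [2,6], [2,7], [3,4], [3,5], [3,6], [3,7], [4,5], [4,6], [4,7], [5,6], [5,7], [6,7]
  2-simplices (14): [1,2,4], [1,2,6], [1,3,5], [1,3,7], [1,4,5], [1,6,7], [2,3,5], [2,3,6], [2,4,7], [2,5,7], [3,4,6], [3,4,7], [4,5,6], [5,6,7]

giving chain groups C_0 ≅ Z^7, C_1 ≅ Z^21, C_2 ≅ Z^14.

The boundary map ∂_1: C_1 → C_0 is given by ∂[p,q] = [q] − [p]. For instance
  ∂[2,4] = [4] − [2].
As a 7×21 matrix over Z this has rank 6, with invariant factors (1,1,1,1,1,1).

Boundary ∂_2: C_2 → C_1 acts by ∂[p,q,r] = [q,r] − [p,r] + [p,q]. For instance
  ∂[1,4,5] = [4,5] − [1,5] + [1,4],
  ∂[2,5,7] = [5,7] − [2,7] + [2,5].
The resulting 21×14 matrix has rank 13, and its Smith normal form has invariant factors (1,1,1,1,1,1,1,1,1,1,1,1,1).

From H_k ≅ ker(∂_k) / im(∂_{k+1}) we obtain:

  H_0: rank C_0 − rank ∂_1 = 7 − 6 = 1, and the invariant factors of ∂_1 are all 1, so H_0 ≅ Z.
  H_1: rank ker ∂_1 − rank ∂_2 = (21 − 6) − 13 = 2, and the invariant factors of ∂_2 are all 1, so H_1 ≅ Z^2.
  H_2: rank ker ∂_2 − rank ∂_3 = (14 − 13) − 0 = 1, and there is no ∂_3, so H_2 ≅ Z.

As a check, the Euler characteristic is 7 − 21 + 14 = 0, which agrees with 1 − 2 + 1 = 0.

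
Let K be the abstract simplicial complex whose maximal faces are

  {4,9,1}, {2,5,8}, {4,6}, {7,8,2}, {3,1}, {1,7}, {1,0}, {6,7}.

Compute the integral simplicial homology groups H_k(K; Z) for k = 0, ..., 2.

Order the vertices as 0 < 1 < 2 < 3 < 4 < 5 < 6 < 7 < 8 < 9. Listing each simplex with vertices in this order, K has dimension 2 with simplices:

  0-simplices (10): [0], [1], [2], [3], [4], [5], [6], [7], [8], [9]
  1-simplices (13): [0,1], [1,3], [1,4], [1,7], [1,9], [2,5], [2,7], [2,8], [4,6], [4,9], [5,8], [6,7], [7,8]
  2-simplices (3): [1,4,9], [2,5,8], [2,7,8]

giving chain groups C_0 ≅ Z^10, C_1 ≅ Z^13, C_2 ≅ Z^3.

The boundary map ∂_1: C_1 → C_0 maps an edge to its endpoints' difference, ∂[p,q] = q − p.
As a 10×13 matrix over Z this has rank 9, with invariant factors (1,1,1,1,1,1,1,1,1).

∂_2: C_2 → C_1 maps a triangle to the signed sum of its edges. For instance
  ∂[1,4,9] = [4,9] − [1,9] + [1,4],
  ∂[2,7,8] = [7,8] − [2,8] + [2,7].
The resulting 13×3 matrix has rank 3, and its Smith normal form has invariant factors (1,1,1).

Now H_k = ker ∂_k / im ∂_{k+1}, so:

  H_0: rank C_0 − rank ∂_1 = 10 − 9 = 1, and the invariant factors of ∂_1 are all 1, so H_0 ≅ Z.
  H_1: rank ker ∂_1 − rank ∂_2 = (13 − 9) − 3 = 1, and the invariant factors of ∂_2 are all 1, so H_1 ≅ Z.
  H_2: rank ker ∂_2 − rank ∂_3 = (3 − 3) − 0 = 0, and there is no ∂_3, so H_2 ≅ 0.

As a check, the Euler characteristic is 10 − 13 + 3 = 0, which agrees with 1 − 1 + 0 = 0.

H_0 ≅ Z,  H_1 ≅ Z,  H_2 = 0.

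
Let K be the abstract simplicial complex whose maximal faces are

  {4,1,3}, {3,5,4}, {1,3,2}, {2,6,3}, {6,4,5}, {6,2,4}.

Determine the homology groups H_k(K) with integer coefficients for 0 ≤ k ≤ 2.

Take the total order 1 < 2 < 3 < 4 < 5 < 6 on the vertex set. Then K (dimension 2) consists of the simplices:

  0-simplices (6): [1], [2], [3], [4], [5], [6]
  1-simplices (12): [1,2], [1,3], [1,4], [2,3], [2,4], [2,6], [3,4], [3,5], [3,6], [4,5], [4,6], [5,6]
  2-simplices (6): [1,2,3], [1,3,4], [2,3,6], [2,4,6], [3,4,5], [4,5,6]

giving chain groups C_0 ≅ Z^6, C_1 ≅ Z^12, C_2 ≅ Z^6.

Boundary ∂_1: C_1 → C_0 sends each edge [p,q] (with p < q) to q − p.
The 6×12 boundary matrix has rank 5 and Smith normal form diag(1,1,1,1,1).

∂_2: C_2 → C_1 maps a triangle to the signed sum of its edges. For instance
  ∂[4,5,6] = [5,6] − [4,6] + [4,5],
  ∂[1,3,4] = [3,4] − [1,4] + [1,3].
As a 12×6 matrix over Z this has rank 6, with invariant factors (1,1,1,1,1,1).

Reading off H_k = ker ∂_k / im ∂_{k+1}:

  H_0: rank C_0 − rank ∂_1 = 6 − 5 = 1, and the invariant factors of ∂_1 are all 1, so H_0 ≅ Z.
  H_1: rank ker ∂_1 − rank ∂_2 = (12 − 5) − 6 = 1, and the invariant factors of ∂_2 are all 1, so H_1 ≅ Z.
  H_2: rank ker ∂_2 − rank ∂_3 = (6 − 6) − 0 = 0, and there is no ∂_3, so H_2 ≅ 0.

H_0 ≅ Z,  H_1 ≅ Z,  H_2 = 0.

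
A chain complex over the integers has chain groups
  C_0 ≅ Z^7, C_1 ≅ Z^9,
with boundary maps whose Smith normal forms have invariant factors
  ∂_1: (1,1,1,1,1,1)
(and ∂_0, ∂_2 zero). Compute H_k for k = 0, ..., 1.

H_0 = Z,  H_1 = Z^3.

H_0: b_0 = 7 − 0 − 6 = 1; torsion from ∂_1 factors > 1: none. So H_0 = Z.
H_1: b_1 = 9 − 6 − 0 = 3; torsion from ∂_2 factors > 1: none. So H_1 = Z^3.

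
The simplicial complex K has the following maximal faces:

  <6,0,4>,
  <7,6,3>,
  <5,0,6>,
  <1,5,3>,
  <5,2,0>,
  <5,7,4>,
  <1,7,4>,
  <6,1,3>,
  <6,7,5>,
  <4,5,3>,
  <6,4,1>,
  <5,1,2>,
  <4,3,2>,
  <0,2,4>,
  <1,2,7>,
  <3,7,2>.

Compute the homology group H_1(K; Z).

H_1 = Z^2.

K has 8 vertices, 24 edges, 16 triangles.
rank ∂_1 = 7, rank ∂_2 = 15 ⇒ b_1 = 24 − 7 − 15 = 2; all invariant factors of ∂_2 are 1 so no torsion. So H_1 ≅ Z^2.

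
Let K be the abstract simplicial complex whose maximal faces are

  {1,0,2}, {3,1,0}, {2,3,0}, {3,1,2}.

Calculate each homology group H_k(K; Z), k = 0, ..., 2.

H_0 = Z,  H_1 = 0,  H_2 = Z.

Take the total order 0 < 1 < 2 < 3 on the vertex set. Then K (dimension 2) consists of the simplices:

  0-simplices (4): [0], [1], [2], [3]
  1-simplices (6): [0,1], [0,2], [0,3], [1,2], [1,3], [2,3]
  2-simplices (4): [0,1,2], [0,1,3], [0,2,3], [1,2,3]

Hence C_0 ≅ Z^4, C_1 ≅ Z^6, C_2 ≅ Z^4.

Boundary ∂_1: C_1 → C_0 sends each edge [p,q] (with p < q) to q − p. For instance
  ∂[0,1] = [1] − [0].
This gives a 4×6 integer matrix of rank 3; reducing to Smith normal form yields diagonal entries (1,1,1).

The boundary map ∂_2: C_2 → C_1 maps a triangle to the signed sum of its edges. For instance
  ∂[0,2,3] = [2,3] − [0,3] + [0,2],
  ∂[0,1,3] = [1,3] − [0,3] + [0,1].
As a 6×4 matrix over Z this has rank 3, with invariant factors (1,1,1).

Reading off H_k = ker ∂_k / im ∂_{k+1}:

  H_0: rank C_0 − rank ∂_1 = 4 − 3 = 1, and the invariant factors of ∂_1 are all 1, so H_0 = Z.
  H_1: rank ker ∂_1 − rank ∂_2 = (6 − 3) − 3 = 0, and the invariant factors of ∂_2 are all 1, so H_1 = 0.
  H_2: rank ker ∂_2 − rank ∂_3 = (4 − 3) − 0 = 1, and there is no ∂_3, so H_2 = Z.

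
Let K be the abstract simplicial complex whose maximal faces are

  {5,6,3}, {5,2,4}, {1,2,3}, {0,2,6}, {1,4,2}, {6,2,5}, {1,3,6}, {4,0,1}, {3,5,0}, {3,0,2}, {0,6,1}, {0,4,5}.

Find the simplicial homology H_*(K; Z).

H_0 ≅ Z,  H_1 ≅ Z/2Z,  H_2 = 0.

We work with the vertex ordering 0 < 1 < 2 < 3 < 4 < 5 < 6. The simplices of K, each written with vertices in increasing order, are:

  0-simplices (7): [0], [1], [2], [3], [4], [5], [6]
  1-simplices (18): [0,1], [0,2], [0,3], [0,4], [0,5], [0,6], [1,2], [1,3], [1,4], [1,6], [2,3], [2,4], [2,5], [2,6], [3,5], [3,6], [4,5], [5,6]
  2-simplices (12): [0,1,4], [0,1,6], [0,2,3], [0,2,6], [0,3,5], [0,4,5], [1,2,3], [1,2,4], [1,3,6], [2,4,5], [2,5,6], [3,5,6]

so the chain groups are C_0 ≅ Z^7, C_1 ≅ Z^18, C_2 ≅ Z^12.

∂_1: C_1 → C_0 is given by ∂[p,q] = [q] − [p]. For instance
  ∂[0,1] = [1] − [0].
As a 7×18 matrix over Z this has rank 6, with invariant factors (1,1,1,1,1,1).

Boundary ∂_2: C_2 → C_1 sends each 2-simplex [p,q,r] to [q,r] − [p,r] + [p,q]. For instance
  ∂[0,1,6] = [1,6] − [0,6] + [0,1],
  ∂[0,2,6] = [2,6] − [0,6] + [0,2].
As a 18×12 matrix over Z this has rank 12, with invariant factors (1,1,1,1,1,1,1,1,1,1,1,2).

Computing H_k = (kernel of ∂_k) / (image of ∂_{k+1}):

  H_0: rank C_0 − rank ∂_1 = 7 − 6 = 1, and the invariant factors of ∂_1 are all 1, so H_0 = Z.
  H_1: rank ker ∂_1 − rank ∂_2 = (18 − 6) − 12 = 0, and ∂_2 has invariant factor 2 > 1, so H_1 = Z/2Z.
  H_2: rank ker ∂_2 − rank ∂_3 = (12 − 12) − 0 = 0, and there is no ∂_3, so H_2 = 0.

As a check, the Euler characteristic is 7 − 18 + 12 = 1, which agrees with 1 − 0 + 0 = 1.
(K is a triangulation of the real projective plane RP^2.)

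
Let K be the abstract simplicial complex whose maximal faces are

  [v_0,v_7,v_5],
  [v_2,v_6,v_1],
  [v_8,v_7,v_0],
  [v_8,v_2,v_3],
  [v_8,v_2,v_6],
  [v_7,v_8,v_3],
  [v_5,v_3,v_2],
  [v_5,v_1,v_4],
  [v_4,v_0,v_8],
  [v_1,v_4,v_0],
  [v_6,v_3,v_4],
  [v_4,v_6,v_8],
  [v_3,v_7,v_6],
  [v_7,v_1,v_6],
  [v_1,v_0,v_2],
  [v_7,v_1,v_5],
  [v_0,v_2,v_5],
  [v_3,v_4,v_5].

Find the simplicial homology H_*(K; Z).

We work with the vertex ordering v_0 < v_1 < v_2 < v_3 < v_4 < v_5 < v_6 < v_7 < v_8. The simplices of K, each written with vertices in increasing order, are:

  0-simplices (9): [v_0], [v_1], [v_2], [v_3], [v_4], [v_5], [v_6], [v_7], [v_8]
  1-simplices (27): (27 of them)
  2-simplices (18): (18 of them)

Hence C_0 ≅ Z^9, C_1 ≅ Z^27, C_2 ≅ Z^18.

The boundary map ∂_1: C_1 → C_0 maps an edge to its endpoints' difference, ∂[p,q] = q − p. For instance
  ∂[v_1,v_5] = [v_5] − [v_1].
This gives a 9×27 integer matrix of rank 8; reducing to Smith normal form yields diagonal entries (1,1,1,1,1,1,1,1).

∂_2: C_2 → C_1 maps a triangle to the signed sum of its edges. For instance
  ∂[v_0,v_2,v_5] = [v_2,v_5] − [v_0,v_5] + [v_0,v_2],
  ∂[v_1,v_2,v_6] = [v_2,v_6] − [v_1,v_6] + [v_1,v_2].
As a 27×18 matrix over Z this has rank 18, with invariant factors (1,1,1,1,1,1,1,1,1,1,1,1,1,1,1,1,1,2).

Computing H_k = (kernel of ∂_k) / (image of ∂_{k+1}):

  H_0: rank C_0 − rank ∂_1 = 9 − 8 = 1, and the invariant factors of ∂_1 are all 1, so H_0 ≅ Z.
  H_1: rank ker ∂_1 − rank ∂_2 = (27 − 8) − 18 = 1, and ∂_2 has invariant factor 2 > 1, so H_1 ≅ Z ⊕ Z_2.
  H_2: rank ker ∂_2 − rank ∂_3 = (18 − 18) − 0 = 0, and there is no ∂_3, so H_2 ≅ 0.

H_0 ≅ Z,  H_1 ≅ Z ⊕ Z_2,  H_2 = 0.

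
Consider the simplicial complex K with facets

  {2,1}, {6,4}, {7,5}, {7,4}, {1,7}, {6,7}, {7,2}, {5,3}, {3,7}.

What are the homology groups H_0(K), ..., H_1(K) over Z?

H_0 = Z,  H_1 = Z^3.

Order the vertices as 1 < 2 < 3 < 4 < 5 < 6 < 7. Listing each simplex with vertices in this order, K has dimension 1 with simplices:

  0-simplices (7): [1], [2], [3], [4], [5], [6], [7]
  1-simplices (9): [1,2], [1,7], [2,7], [3,5], [3,7], [4,6], [4,7], [5,7], [6,7]

so the chain groups are C_0 ≅ Z^7, C_1 ≅ Z^9.

The boundary map ∂_1: C_1 → C_0 sends each edge [p,q] (with p < q) to q − p.
This gives a 7×9 integer matrix of rank 6; reducing to Smith normal form yields diagonal entries (1,1,1,1,1,1).

Reading off H_k = ker ∂_k / im ∂_{k+1}:

  H_0: rank C_0 − rank ∂_1 = 7 − 6 = 1, and the invariant factors of ∂_1 are all 1, so H_0 = Z.
  H_1: rank ker ∂_1 − rank ∂_2 = (9 − 6) − 0 = 3, and there is no ∂_2, so H_1 = Z^3.

As a check, the Euler characteristic is 7 − 9 = -2, which agrees with 1 − 3 = -2.
(K is a triangulation of a wedge of 3 circles.)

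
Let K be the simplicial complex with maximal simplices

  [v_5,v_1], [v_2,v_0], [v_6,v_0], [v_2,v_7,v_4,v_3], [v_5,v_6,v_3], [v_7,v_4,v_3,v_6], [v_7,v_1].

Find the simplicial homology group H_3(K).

Fix the vertex order v_0 < v_1 < v_2 < v_3 < v_4 < v_5 < v_6 < v_7 and write every simplex with vertices in increasing order. Then dim K = 3 and the simplices of K are:

  0-simplices (8): [v_0], [v_1], [v_2], [v_3], [v_4], [v_5], [v_6], [v_7]
  1-simplices (15): (15 of them)
  2-simplices (8): [v_2,v_3,v_4], [v_2,v_3,v_7], [v_2,v_4,v_7], [v_3,v_4,v_6], [v_3,v_4,v_7], [v_3,v_5,v_6], [v_3,v_6,v_7], [v_4,v_6,v_7]
  3-simplices (2): [v_2,v_3,v_4,v_7], [v_3,v_4,v_6,v_7]

so the chain groups are C_0 ≅ Z^8, C_1 ≅ Z^15, C_2 ≅ Z^8, C_3 ≅ Z^2.

Boundary ∂_1: C_1 → C_0 sends each edge [p,q] (with p < q) to q − p. For instance
  ∂[v_0,v_6] = [v_6] − [v_0].
This gives a 8×15 integer matrix of rank 7; reducing to Smith normal form yields diagonal entries (1,1,1,1,1,1,1).

Boundary ∂_2: C_2 → C_1 sends each 2-simplex [p,q,r] to [q,r] − [p,r] + [p,q]. For instance
  ∂[v_3,v_5,v_6] = [v_5,v_6] − [v_3,v_6] + [v_3,v_5],
  ∂[v_3,v_4,v_6] = [v_4,v_6] − [v_3,v_6] + [v_3,v_4].
The resulting 15×8 matrix has rank 6, and its Smith normal form has invariant factors (1,1,1,1,1,1).

∂_3: C_3 → C_2 sends each 3-simplex σ to the alternating sum Σ_i (−1)^i (σ with its i-th vertex removed). For instance
  ∂[v_2,v_3,v_4,v_7] = [v_3,v_4,v_7] − [v_2,v_4,v_7] + [v_2,v_3,v_7] − [v_2,v_3,v_4],
  ∂[v_3,v_4,v_6,v_7] = [v_4,v_6,v_7] − [v_3,v_6,v_7] + [v_3,v_4,v_7] − [v_3,v_4,v_6].
The 8×2 boundary matrix has rank 2 and Smith normal form diag(1,1).

Reading off H_k = ker ∂_k / im ∂_{k+1}:

  H_3: rank ker ∂_3 − rank ∂_4 = (2 − 2) − 0 = 0, and there is no ∂_4, so H_3 ≅ 0.

H_3 ≅ 0.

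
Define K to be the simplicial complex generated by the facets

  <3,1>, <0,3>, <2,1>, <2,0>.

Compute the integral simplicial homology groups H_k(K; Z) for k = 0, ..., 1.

H_0 ≅ Z,  H_1 ≅ Z.

K has 4 vertices, 4 edges.
rank ∂_0 = 0, rank ∂_1 = 3 ⇒ b_0 = 4 − 0 − 3 = 1; all invariant factors of ∂_1 are 1 so no torsion. So H_0 = Z.
rank ∂_1 = 3, rank ∂_2 = 0 ⇒ b_1 = 4 − 3 − 0 = 1. So H_1 = Z.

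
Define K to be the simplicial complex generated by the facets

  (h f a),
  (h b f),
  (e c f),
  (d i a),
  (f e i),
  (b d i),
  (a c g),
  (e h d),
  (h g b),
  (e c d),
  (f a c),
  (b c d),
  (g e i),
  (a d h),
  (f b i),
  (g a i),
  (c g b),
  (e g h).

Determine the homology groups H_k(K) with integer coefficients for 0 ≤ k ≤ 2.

H_0 = Z,  H_1 = Z^2,  H_2 = Z.

Order the vertices as a < b < c < d < e < f < g < h < i. Listing each simplex with vertices in this order, K has dimension 2 with simplices:

  0-simplices (9): a, b, c, d, e, f, g, h, i
  1-simplices (27): ac, ad, af, ag, ah, ai, bc, bd, bf, bg, bh, bi, cd, ce, cf, cg, de, dh, di, ef, eg, eh, ei, fh, fi, gh, gi
  2-simplices (18): acf, acg, adh, adi, afh, agi, bcd, bcg, bdi, bfh, bfi, bgh, cde, cef, deh, efi, egh, egi

giving chain groups C_0 ≅ Z^9, C_1 ≅ Z^27, C_2 ≅ Z^18.

The boundary map ∂_1: C_1 → C_0 maps an edge to its endpoints' difference, ∂[p,q] = q − p. For instance
  ∂eg = g − e.
The resulting 9×27 matrix has rank 8, and its Smith normal form has invariant factors (1,1,1,1,1,1,1,1).

The boundary map ∂_2: C_2 → C_1 acts by ∂[p,q,r] = [q,r] − [p,r] + [p,q]. For instance
  ∂adi = di − ai + ad,
  ∂acg = cg − ag + ac.
As a 27×18 matrix over Z this has rank 17, with invariant factors (1,1,1,1,1,1,1,1,1,1,1,1,1,1,1,1,1).

Computing H_k = (kernel of ∂_k) / (image of ∂_{k+1}):

  H_0: rank C_0 − rank ∂_1 = 9 − 8 = 1, and the invariant factors of ∂_1 are all 1, so H_0 = Z.
  H_1: rank ker ∂_1 − rank ∂_2 = (27 − 8) − 17 = 2, and the invariant factors of ∂_2 are all 1, so H_1 = Z^2.
  H_2: rank ker ∂_2 − rank ∂_3 = (18 − 17) − 0 = 1, and there is no ∂_3, so H_2 = Z.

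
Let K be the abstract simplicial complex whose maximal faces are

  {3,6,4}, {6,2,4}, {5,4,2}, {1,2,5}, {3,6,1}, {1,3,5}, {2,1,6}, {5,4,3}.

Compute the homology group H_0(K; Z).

H_0 = Z.

Fix the vertex order 1 < 2 < 3 < 4 < 5 < 6 and write every simplex with vertices in increasing order. Then dim K = 2 and the simplices of K are:

  0-simplices (6): [1], [2], [3], [4], [5], [6]
  1-simplices (12): [1,2], [1,3], [1,5], [1,6], [2,4], [2,5], [2,6], [3,4], [3,5], [3,6], [4,5], [4,6]
  2-simplices (8): [1,2,5], [1,2,6], [1,3,5], [1,3,6], [2,4,5], [2,4,6], [3,4,5], [3,4,6]

Hence C_0 ≅ Z^6, C_1 ≅ Z^12, C_2 ≅ Z^8.

∂_1: C_1 → C_0 sends each edge [p,q] (with p < q) to q − p.
The 6×12 boundary matrix has rank 5 and Smith normal form diag(1,1,1,1,1).

Boundary ∂_2: C_2 → C_1 maps a triangle to the signed sum of its edges. For instance
  ∂[2,4,6] = [4,6] − [2,6] + [2,4],
  ∂[1,2,6] = [2,6] − [1,6] + [1,2].
The resulting 12×8 matrix has rank 7, and its Smith normal form has invariant factors (1,1,1,1,1,1,1).

Now H_k = ker ∂_k / im ∂_{k+1}, so:

  H_0: rank C_0 − rank ∂_1 = 6 − 5 = 1, and the invariant factors of ∂_1 are all 1, so H_0 = Z.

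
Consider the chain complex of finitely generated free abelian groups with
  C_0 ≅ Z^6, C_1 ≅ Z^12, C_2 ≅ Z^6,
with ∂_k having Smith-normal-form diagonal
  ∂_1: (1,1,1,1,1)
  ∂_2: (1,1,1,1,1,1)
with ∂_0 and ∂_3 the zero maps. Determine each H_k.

H_0 = Z,  H_1 = Z,  H_2 = 0.

H_0: b_0 = 6 − 0 − 5 = 1; torsion from ∂_1 factors > 1: none. So H_0 = Z.
H_1: b_1 = 12 − 5 − 6 = 1; torsion from ∂_2 factors > 1: none. So H_1 = Z.
H_2: b_2 = 6 − 6 − 0 = 0; torsion from ∂_3 factors > 1: none. So H_2 = 0.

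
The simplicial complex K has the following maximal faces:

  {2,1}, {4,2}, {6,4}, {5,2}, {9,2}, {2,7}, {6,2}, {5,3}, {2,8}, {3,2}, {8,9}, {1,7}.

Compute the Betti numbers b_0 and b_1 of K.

b_0 = 1, b_1 = 4.

Fix the vertex order 1 < 2 < 3 < 4 < 5 < 6 < 7 < 8 < 9 and write every simplex with vertices in increasing order. Then dim K = 1 and the simplices of K are:

  0-simplices (9): [1], [2], [3], [4], [5], [6], [7], [8], [9]
  1-simplices (12): [1,2], [1,7], [2,3], [2,4], [2,5], [2,6], [2,7], [2,8], [2,9], [3,5], [4,6], [8,9]

so the chain groups are C_0 ≅ Z^9, C_1 ≅ Z^12.

Boundary ∂_1: C_1 → C_0 sends each edge [p,q] (with p < q) to q − p. For instance
  ∂[2,4] = [4] − [2].
The resulting 9×12 matrix has rank 8, and its Smith normal form has invariant factors (1,1,1,1,1,1,1,1).

Now H_k = ker ∂_k / im ∂_{k+1}, so:

  H_0: rank C_0 − rank ∂_1 = 9 − 8 = 1, and the invariant factors of ∂_1 are all 1, so H_0 ≅ Z.
  H_1: rank ker ∂_1 − rank ∂_2 = (12 − 8) − 0 = 4, and there is no ∂_2, so H_1 ≅ Z^4.

Hence the Betti numbers are b_0 = 1, b_1 = 4.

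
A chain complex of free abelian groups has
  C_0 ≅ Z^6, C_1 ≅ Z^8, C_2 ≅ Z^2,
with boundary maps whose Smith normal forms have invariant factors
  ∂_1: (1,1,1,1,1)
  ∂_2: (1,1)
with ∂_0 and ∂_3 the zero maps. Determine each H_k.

H_0 = Z,  H_1 = Z,  H_2 = 0.

H_0: b_0 = 6 − 0 − 5 = 1; torsion from ∂_1 factors > 1: none. So H_0 = Z.
H_1: b_1 = 8 − 5 − 2 = 1; torsion from ∂_2 factors > 1: none. So H_1 = Z.
H_2: b_2 = 2 − 2 − 0 = 0; torsion from ∂_3 factors > 1: none. So H_2 = 0.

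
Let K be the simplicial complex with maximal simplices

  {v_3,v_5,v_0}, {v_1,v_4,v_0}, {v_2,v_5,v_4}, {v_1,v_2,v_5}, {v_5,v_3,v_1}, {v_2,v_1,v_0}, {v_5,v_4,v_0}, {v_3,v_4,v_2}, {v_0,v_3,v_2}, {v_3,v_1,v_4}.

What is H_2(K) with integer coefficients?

K has 6 vertices, 15 edges, 10 triangles.
rank ∂_2 = 10, rank ∂_3 = 0 ⇒ b_2 = 10 − 10 − 0 = 0. So H_2 = 0.

H_2 ≅ 0.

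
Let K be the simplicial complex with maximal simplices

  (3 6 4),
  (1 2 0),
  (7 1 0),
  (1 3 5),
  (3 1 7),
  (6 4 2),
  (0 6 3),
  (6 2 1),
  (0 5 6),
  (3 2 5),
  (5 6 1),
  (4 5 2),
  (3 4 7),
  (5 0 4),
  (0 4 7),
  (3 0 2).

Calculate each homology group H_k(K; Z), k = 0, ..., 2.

H_0 ≅ Z,  H_1 ≅ Z^2,  H_2 ≅ Z.

We work with the vertex ordering 0 < 1 < 2 < 3 < 4 < 5 < 6 < 7. The simplices of K, each written with vertices in increasing order, are:

  0-simplices (8): [0], [1], [2], [3], [4], [5], [6], [7]
  1-simplices (24): (24 of them)
  2-simplices (16): [0,1,2], [0,1,7], [0,2,3], [0,3,6], [0,4,5], [0,4,7], [0,5,6], [1,2,6], [1,3,5], [1,3,7], [1,5,6], [2,3,5], [2,4,5], [2,4,6], [3,4,6], [3,4,7]

giving chain groups C_0 ≅ Z^8, C_1 ≅ Z^24, C_2 ≅ Z^16.

Boundary ∂_1: C_1 → C_0 sends each edge [p,q] (with p < q) to q − p. For instance
  ∂[0,6] = [6] − [0].
This gives a 8×24 integer matrix of rank 7; reducing to Smith normal form yields diagonal entries (1,1,1,1,1,1,1).

Boundary ∂_2: C_2 → C_1 acts by ∂[p,q,r] = [q,r] − [p,r] + [p,q]. For instance
  ∂[1,2,6] = [2,6] − [1,6] + [1,2],
  ∂[1,3,5] = [3,5] − [1,5] + [1,3].
This gives a 24×16 integer matrix of rank 15; reducing to Smith normal form yields diagonal entries (1,1,1,1,1,1,1,1,1,1,1,1,1,1,1).

Computing H_k = (kernel of ∂_k) / (image of ∂_{k+1}):

  H_0: rank C_0 − rank ∂_1 = 8 − 7 = 1, and the invariant factors of ∂_1 are all 1, so H_0 ≅ Z.
  H_1: rank ker ∂_1 − rank ∂_2 = (24 − 7) − 15 = 2, and the invariant factors of ∂_2 are all 1, so H_1 ≅ Z^2.
  H_2: rank ker ∂_2 − rank ∂_3 = (16 − 15) − 0 = 1, and there is no ∂_3, so H_2 ≅ Z.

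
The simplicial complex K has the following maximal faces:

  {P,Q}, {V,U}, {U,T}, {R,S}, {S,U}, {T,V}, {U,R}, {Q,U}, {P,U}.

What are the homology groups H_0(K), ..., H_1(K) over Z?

Order the vertices as P < Q < R < S < T < U < V. Listing each simplex with vertices in this order, K has dimension 1 with simplices:

  0-simplices (7): P, Q, R, S, T, U, V
  1-simplices (9): PQ, PU, QU, RS, RU, SU, TU, TV, UV

so the chain groups are C_0 ≅ Z^7, C_1 ≅ Z^9.

Boundary ∂_1: C_1 → C_0 sends each edge [p,q] (with p < q) to q − p. For instance
  ∂RS = S − R.
The 7×9 boundary matrix has rank 6 and Smith normal form diag(1,1,1,1,1,1).

Reading off H_k = ker ∂_k / im ∂_{k+1}:

  H_0: rank C_0 − rank ∂_1 = 7 − 6 = 1, and the invariant factors of ∂_1 are all 1, so H_0 = Z.
  H_1: rank ker ∂_1 − rank ∂_2 = (9 − 6) − 0 = 3, and there is no ∂_2, so H_1 = Z^3.

As a check, the Euler characteristic is 7 − 9 = -2, which agrees with 1 − 3 = -2.

H_0 = Z,  H_1 = Z^3.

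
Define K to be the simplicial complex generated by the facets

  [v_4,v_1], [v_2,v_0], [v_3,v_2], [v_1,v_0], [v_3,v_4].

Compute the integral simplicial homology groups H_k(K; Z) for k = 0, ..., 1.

Order the vertices as v_0 < v_1 < v_2 < v_3 < v_4. Listing each simplex with vertices in this order, K has dimension 1 with simplices:

  0-simplices (5): [v_0], [v_1], [v_2], [v_3], [v_4]
  1-simplices (5): [v_0,v_1], [v_0,v_2], [v_1,v_4], [v_2,v_3], [v_3,v_4]

giving chain groups C_0 ≅ Z^5, C_1 ≅ Z^5.

The boundary map ∂_1: C_1 → C_0 is given by ∂[p,q] = [q] − [p].
The 5×5 boundary matrix has rank 4 and Smith normal form diag(1,1,1,1).

Computing H_k = (kernel of ∂_k) / (image of ∂_{k+1}):

  H_0: rank C_0 − rank ∂_1 = 5 − 4 = 1, and the invariant factors of ∂_1 are all 1, so H_0 = Z.
  H_1: rank ker ∂_1 − rank ∂_2 = (5 − 4) − 0 = 1, and there is no ∂_2, so H_1 = Z.

H_0 ≅ Z,  H_1 ≅ Z.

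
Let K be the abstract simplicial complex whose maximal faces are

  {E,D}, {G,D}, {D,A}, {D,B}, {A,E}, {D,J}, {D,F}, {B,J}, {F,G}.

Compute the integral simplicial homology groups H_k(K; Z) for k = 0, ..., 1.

Take the total order A < B < D < E < F < G < J on the vertex set. Then K (dimension 1) consists of the simplices:

  0-simplices (7): A, B, D, E, F, G, J
  1-simplices (9): AD, AE, BD, BJ, DE, DF, DG, DJ, FG

giving chain groups C_0 ≅ Z^7, C_1 ≅ Z^9.

Boundary ∂_1: C_1 → C_0 sends each edge [p,q] (with p < q) to q − p.
The resulting 7×9 matrix has rank 6, and its Smith normal form has invariant factors (1,1,1,1,1,1).

Reading off H_k = ker ∂_k / im ∂_{k+1}:

  H_0: rank C_0 − rank ∂_1 = 7 − 6 = 1, and the invariant factors of ∂_1 are all 1, so H_0 = Z.
  H_1: rank ker ∂_1 − rank ∂_2 = (9 − 6) − 0 = 3, and there is no ∂_2, so H_1 = Z^3.

H_0 = Z,  H_1 = Z^3.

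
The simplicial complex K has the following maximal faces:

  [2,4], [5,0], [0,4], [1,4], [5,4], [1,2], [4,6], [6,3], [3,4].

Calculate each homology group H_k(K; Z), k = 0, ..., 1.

We work with the vertex ordering 0 < 1 < 2 < 3 < 4 < 5 < 6. The simplices of K, each written with vertices in increasing order, are:

  0-simplices (7): [0], [1], [2], [3], [4], [5], [6]
  1-simplices (9): [0,4], [0,5], [1,2], [1,4], [2,4], [3,4], [3,6], [4,5], [4,6]

Hence C_0 ≅ Z^7, C_1 ≅ Z^9.

∂_1: C_1 → C_0 is given by ∂[p,q] = [q] − [p]. For instance
  ∂[4,5] = [5] − [4].
This gives a 7×9 integer matrix of rank 6; reducing to Smith normal form yields diagonal entries (1,1,1,1,1,1).

Now H_k = ker ∂_k / im ∂_{k+1}, so:

  H_0: rank C_0 − rank ∂_1 = 7 − 6 = 1, and the invariant factors of ∂_1 are all 1, so H_0 = Z.
  H_1: rank ker ∂_1 − rank ∂_2 = (9 − 6) − 0 = 3, and there is no ∂_2, so H_1 = Z^3.

As a check, the Euler characteristic is 7 − 9 = -2, which agrees with 1 − 3 = -2.

H_0 ≅ Z,  H_1 ≅ Z^3.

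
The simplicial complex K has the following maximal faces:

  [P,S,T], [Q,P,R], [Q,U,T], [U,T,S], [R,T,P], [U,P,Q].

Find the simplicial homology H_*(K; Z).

Fix the vertex order P < Q < R < S < T < U and write every simplex with vertices in increasing order. Then dim K = 2 and the simplices of K are:

  0-simplices (6): P, Q, R, S, T, U
  1-simplices (12): PQ, PR, PS, PT, PU, QR, QT, QU, RT, ST, SU, TU
  2-simplices (6): PQR, PQU, PRT, PST, QTU, STU

Hence C_0 ≅ Z^6, C_1 ≅ Z^12, C_2 ≅ Z^6.

Boundary ∂_1: C_1 → C_0 sends each edge [p,q] (with p < q) to q − p. For instance
  ∂QR = R − Q.
The 6×12 boundary matrix has rank 5 and Smith normal form diag(1,1,1,1,1).

∂_2: C_2 → C_1 acts by ∂[p,q,r] = [q,r] − [p,r] + [p,q]. For instance
  ∂STU = TU − SU + ST,
  ∂PQR = QR − PR + PQ.
As a 12×6 matrix over Z this has rank 6, with invariant factors (1,1,1,1,1,1).

Reading off H_k = ker ∂_k / im ∂_{k+1}:

  H_0: rank C_0 − rank ∂_1 = 6 − 5 = 1, and the invariant factors of ∂_1 are all 1, so H_0 = Z.
  H_1: rank ker ∂_1 − rank ∂_2 = (12 − 5) − 6 = 1, and the invariant factors of ∂_2 are all 1, so H_1 = Z.
  H_2: rank ker ∂_2 − rank ∂_3 = (6 − 6) − 0 = 0, and there is no ∂_3, so H_2 = 0.

H_0 ≅ Z,  H_1 ≅ Z,  H_2 = 0.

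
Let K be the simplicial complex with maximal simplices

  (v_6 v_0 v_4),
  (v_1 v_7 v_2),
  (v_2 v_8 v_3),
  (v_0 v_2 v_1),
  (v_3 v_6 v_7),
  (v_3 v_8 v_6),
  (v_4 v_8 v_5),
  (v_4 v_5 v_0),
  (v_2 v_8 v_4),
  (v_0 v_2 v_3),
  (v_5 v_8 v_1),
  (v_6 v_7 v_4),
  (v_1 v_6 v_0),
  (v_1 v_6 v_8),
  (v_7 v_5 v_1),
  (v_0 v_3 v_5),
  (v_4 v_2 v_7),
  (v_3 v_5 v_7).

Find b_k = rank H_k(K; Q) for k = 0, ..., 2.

b_0 = 1, b_1 = 2, b_2 = 1.

Order the vertices as v_0 < v_1 < v_2 < v_3 < v_4 < v_5 < v_6 < v_7 < v_8. Listing each simplex with vertices in this order, K has dimension 2 with simplices:

  0-simplices (9): [v_0], [v_1], [v_2], [v_3], [v_4], [v_5], [v_6], [v_7], [v_8]
  1-simplices (27): (27 of them)
  2-simplices (18): (18 of them)

so the chain groups are C_0 ≅ Z^9, C_1 ≅ Z^27, C_2 ≅ Z^18.

The boundary map ∂_1: C_1 → C_0 maps an edge to its endpoints' difference, ∂[p,q] = q − p. For instance
  ∂[v_5,v_7] = [v_7] − [v_5].
The 9×27 boundary matrix has rank 8 and Smith normal form diag(1,1,1,1,1,1,1,1).

The boundary map ∂_2: C_2 → C_1 maps a triangle to the signed sum of its edges. For instance
  ∂[v_0,v_1,v_6] = [v_1,v_6] − [v_0,v_6] + [v_0,v_1],
  ∂[v_2,v_4,v_7] = [v_4,v_7] − [v_2,v_7] + [v_2,v_4].
The 27×18 boundary matrix has rank 17 and Smith normal form diag(1,1,1,1,1,1,1,1,1,1,1,1,1,1,1,1,1).

Reading off H_k = ker ∂_k / im ∂_{k+1}:

  H_0: rank C_0 − rank ∂_1 = 9 − 8 = 1, and the invariant factors of ∂_1 are all 1, so H_0 ≅ Z.
  H_1: rank ker ∂_1 − rank ∂_2 = (27 − 8) − 17 = 2, and the invariant factors of ∂_2 are all 1, so H_1 ≅ Z^2.
  H_2: rank ker ∂_2 − rank ∂_3 = (18 − 17) − 0 = 1, and there is no ∂_3, so H_2 ≅ Z.

(K is a triangulation of the torus T^2.)

Hence the Betti numbers are b_0 = 1, b_1 = 2, b_2 = 1.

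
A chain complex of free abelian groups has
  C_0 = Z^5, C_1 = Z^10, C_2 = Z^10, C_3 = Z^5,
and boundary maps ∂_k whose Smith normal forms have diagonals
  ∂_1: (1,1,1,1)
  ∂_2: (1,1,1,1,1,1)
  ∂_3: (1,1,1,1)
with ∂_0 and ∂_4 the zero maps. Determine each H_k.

H_0 = Z,  H_1 = 0,  H_2 = 0,  H_3 = Z.

H_0: b_0 = 5 − 0 − 4 = 1; torsion from ∂_1 factors > 1: none. So H_0 = Z.
H_1: b_1 = 10 − 4 − 6 = 0; torsion from ∂_2 factors > 1: none. So H_1 = 0.
H_2: b_2 = 10 − 6 − 4 = 0; torsion from ∂_3 factors > 1: none. So H_2 = 0.
H_3: b_3 = 5 − 4 − 0 = 1; torsion from ∂_4 factors > 1: none. So H_3 = Z.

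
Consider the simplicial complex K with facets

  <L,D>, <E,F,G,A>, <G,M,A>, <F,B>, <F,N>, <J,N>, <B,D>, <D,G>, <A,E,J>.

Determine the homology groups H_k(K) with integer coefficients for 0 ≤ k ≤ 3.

H_0 ≅ Z,  H_1 ≅ Z^2,  H_2 = 0,  H_3 = 0.

Take the total order A < B < D < E < F < G < J < L < M < N on the vertex set. Then K (dimension 3) consists of the simplices:

  0-simplices (10): A, B, D, E, F, G, J, L, M, N
  1-simplices (16): AE, AF, AG, AJ, AM, BD, BF, DG, DL, EF, EG, EJ, FG, FN, GM, JN
  2-simplices (6): AEF, AEG, AEJ, AFG, AGM, EFG
  3-simplices (1): AEFG

giving chain groups C_0 ≅ Z^10, C_1 ≅ Z^16, C_2 ≅ Z^6, C_3 ≅ Z^1.

Boundary ∂_1: C_1 → C_0 is given by ∂[p,q] = [q] − [p]. For instance
  ∂DL = L − D.
The resulting 10×16 matrix has rank 9, and its Smith normal form has invariant factors (1,1,1,1,1,1,1,1,1).

Boundary ∂_2: C_2 → C_1 sends each 2-simplex [p,q,r] to [q,r] − [p,r] + [p,q]. For instance
  ∂AGM = GM − AM + AG,
  ∂AEJ = EJ − AJ + AE.
The resulting 16×6 matrix has rank 5, and its Smith normal form has invariant factors (1,1,1,1,1).

The boundary map ∂_3: C_3 → C_2 sends each 3-simplex σ to the alternating sum Σ_i (−1)^i (σ with its i-th vertex removed). For instance
  ∂AEFG = EFG − AFG + AEG − AEF.
As a 6×1 matrix over Z this has rank 1, with invariant factors (1).

From H_k ≅ ker(∂_k) / im(∂_{k+1}) we obtain:

  H_0: rank C_0 − rank ∂_1 = 10 − 9 = 1, and the invariant factors of ∂_1 are all 1, so H_0 = Z.
  H_1: rank ker ∂_1 − rank ∂_2 = (16 − 9) − 5 = 2, and the invariant factors of ∂_2 are all 1, so H_1 = Z^2.
  H_2: rank ker ∂_2 − rank ∂_3 = (6 − 5) − 1 = 0, and the invariant factors of ∂_3 are all 1, so H_2 = 0.
  H_3: rank ker ∂_3 − rank ∂_4 = (1 − 1) − 0 = 0, and there is no ∂_4, so H_3 = 0.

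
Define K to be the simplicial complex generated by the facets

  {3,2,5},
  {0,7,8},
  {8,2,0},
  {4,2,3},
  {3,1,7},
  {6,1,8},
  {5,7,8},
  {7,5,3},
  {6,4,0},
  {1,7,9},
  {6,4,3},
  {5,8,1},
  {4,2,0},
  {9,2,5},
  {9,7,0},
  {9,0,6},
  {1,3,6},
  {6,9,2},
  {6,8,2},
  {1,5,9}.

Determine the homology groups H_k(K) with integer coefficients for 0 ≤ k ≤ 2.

H_0 ≅ Z,  H_1 ≅ Z ⊕ Z/2Z,  H_2 = 0.

We work with the vertex ordering 0 < 1 < 2 < 3 < 4 < 5 < 6 < 7 < 8 < 9. The simplices of K, each written with vertices in increasing order, are:

  0-simplices (10): [0], [1], [2], [3], [4], [5], [6], [7], [8], [9]
  1-simplices (30): (30 of them)
  2-simplices (20): (20 of them)

so the chain groups are C_0 ≅ Z^10, C_1 ≅ Z^30, C_2 ≅ Z^20.

The boundary map ∂_1: C_1 → C_0 maps an edge to its endpoints' difference, ∂[p,q] = q − p. For instance
  ∂[2,8] = [8] − [2].
This gives a 10×30 integer matrix of rank 9; reducing to Smith normal form yields diagonal entries (1,1,1,1,1,1,1,1,1).

Boundary ∂_2: C_2 → C_1 sends each 2-simplex [p,q,r] to [q,r] − [p,r] + [p,q]. For instance
  ∂[1,3,6] = [3,6] − [1,6] + [1,3],
  ∂[5,7,8] = [7,8] − [5,8] + [5,7].
The resulting 30×20 matrix has rank 20, and its Smith normal form has invariant factors (1,1,1,1,1,1,1,1,1,1,1,1,1,1,1,1,1,1,1,2).

From H_k ≅ ker(∂_k) / im(∂_{k+1}) we obtain:

  H_0: rank C_0 − rank ∂_1 = 10 − 9 = 1, and the invariant factors of ∂_1 are all 1, so H_0 ≅ Z.
  H_1: rank ker ∂_1 − rank ∂_2 = (30 − 9) − 20 = 1, and ∂_2 has invariant factor 2 > 1, so H_1 ≅ Z ⊕ Z/2Z.
  H_2: rank ker ∂_2 − rank ∂_3 = (20 − 20) − 0 = 0, and there is no ∂_3, so H_2 ≅ 0.

As a check, the Euler characteristic is 10 − 30 + 20 = 0, which agrees with 1 − 1 + 0 = 0.
(K is a triangulation of the Klein bottle.)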